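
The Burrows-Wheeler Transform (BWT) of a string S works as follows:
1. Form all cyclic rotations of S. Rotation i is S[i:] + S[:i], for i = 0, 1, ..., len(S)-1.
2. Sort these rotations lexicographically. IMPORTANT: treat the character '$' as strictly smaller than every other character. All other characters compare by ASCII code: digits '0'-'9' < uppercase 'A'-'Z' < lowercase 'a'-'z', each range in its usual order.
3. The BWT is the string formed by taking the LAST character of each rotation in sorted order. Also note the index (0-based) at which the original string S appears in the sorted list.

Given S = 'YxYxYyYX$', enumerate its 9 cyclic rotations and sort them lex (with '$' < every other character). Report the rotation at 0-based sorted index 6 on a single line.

Answer: xYxYyYX$Y

Derivation:
All 9 rotations (rotation i = S[i:]+S[:i]):
  rot[0] = YxYxYyYX$
  rot[1] = xYxYyYX$Y
  rot[2] = YxYyYX$Yx
  rot[3] = xYyYX$YxY
  rot[4] = YyYX$YxYx
  rot[5] = yYX$YxYxY
  rot[6] = YX$YxYxYy
  rot[7] = X$YxYxYyY
  rot[8] = $YxYxYyYX
Sorted (with $ < everything):
  sorted[0] = $YxYxYyYX
  sorted[1] = X$YxYxYyY
  sorted[2] = YX$YxYxYy
  sorted[3] = YxYxYyYX$
  sorted[4] = YxYyYX$Yx
  sorted[5] = YyYX$YxYx
  sorted[6] = xYxYyYX$Y
  sorted[7] = xYyYX$YxY
  sorted[8] = yYX$YxYxY
sorted[6] = xYxYyYX$Y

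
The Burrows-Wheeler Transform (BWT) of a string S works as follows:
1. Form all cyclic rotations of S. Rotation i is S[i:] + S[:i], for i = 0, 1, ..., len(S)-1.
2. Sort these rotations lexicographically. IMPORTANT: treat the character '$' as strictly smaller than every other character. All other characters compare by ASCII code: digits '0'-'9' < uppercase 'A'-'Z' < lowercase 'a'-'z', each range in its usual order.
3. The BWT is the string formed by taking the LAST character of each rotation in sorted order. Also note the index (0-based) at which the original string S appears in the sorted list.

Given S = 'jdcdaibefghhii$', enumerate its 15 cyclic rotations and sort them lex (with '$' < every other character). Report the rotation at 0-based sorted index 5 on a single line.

All 15 rotations (rotation i = S[i:]+S[:i]):
  rot[0] = jdcdaibefghhii$
  rot[1] = dcdaibefghhii$j
  rot[2] = cdaibefghhii$jd
  rot[3] = daibefghhii$jdc
  rot[4] = aibefghhii$jdcd
  rot[5] = ibefghhii$jdcda
  rot[6] = befghhii$jdcdai
  rot[7] = efghhii$jdcdaib
  rot[8] = fghhii$jdcdaibe
  rot[9] = ghhii$jdcdaibef
  rot[10] = hhii$jdcdaibefg
  rot[11] = hii$jdcdaibefgh
  rot[12] = ii$jdcdaibefghh
  rot[13] = i$jdcdaibefghhi
  rot[14] = $jdcdaibefghhii
Sorted (with $ < everything):
  sorted[0] = $jdcdaibefghhii
  sorted[1] = aibefghhii$jdcd
  sorted[2] = befghhii$jdcdai
  sorted[3] = cdaibefghhii$jd
  sorted[4] = daibefghhii$jdc
  sorted[5] = dcdaibefghhii$j
  sorted[6] = efghhii$jdcdaib
  sorted[7] = fghhii$jdcdaibe
  sorted[8] = ghhii$jdcdaibef
  sorted[9] = hhii$jdcdaibefg
  sorted[10] = hii$jdcdaibefgh
  sorted[11] = i$jdcdaibefghhi
  sorted[12] = ibefghhii$jdcda
  sorted[13] = ii$jdcdaibefghh
  sorted[14] = jdcdaibefghhii$
sorted[5] = dcdaibefghhii$j

Answer: dcdaibefghhii$j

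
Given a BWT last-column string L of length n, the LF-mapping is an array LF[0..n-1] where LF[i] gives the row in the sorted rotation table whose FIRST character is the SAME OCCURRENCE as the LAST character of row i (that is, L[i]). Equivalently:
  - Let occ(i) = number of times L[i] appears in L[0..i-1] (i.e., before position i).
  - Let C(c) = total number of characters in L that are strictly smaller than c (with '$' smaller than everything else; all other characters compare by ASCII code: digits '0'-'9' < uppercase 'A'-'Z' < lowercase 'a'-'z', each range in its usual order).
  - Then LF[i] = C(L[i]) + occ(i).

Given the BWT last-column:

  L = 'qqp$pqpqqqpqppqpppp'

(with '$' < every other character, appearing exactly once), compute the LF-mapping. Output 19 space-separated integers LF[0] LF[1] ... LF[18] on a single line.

Answer: 11 12 1 0 2 13 3 14 15 16 4 17 5 6 18 7 8 9 10

Derivation:
Char counts: '$':1, 'p':10, 'q':8
C (first-col start): C('$')=0, C('p')=1, C('q')=11
L[0]='q': occ=0, LF[0]=C('q')+0=11+0=11
L[1]='q': occ=1, LF[1]=C('q')+1=11+1=12
L[2]='p': occ=0, LF[2]=C('p')+0=1+0=1
L[3]='$': occ=0, LF[3]=C('$')+0=0+0=0
L[4]='p': occ=1, LF[4]=C('p')+1=1+1=2
L[5]='q': occ=2, LF[5]=C('q')+2=11+2=13
L[6]='p': occ=2, LF[6]=C('p')+2=1+2=3
L[7]='q': occ=3, LF[7]=C('q')+3=11+3=14
L[8]='q': occ=4, LF[8]=C('q')+4=11+4=15
L[9]='q': occ=5, LF[9]=C('q')+5=11+5=16
L[10]='p': occ=3, LF[10]=C('p')+3=1+3=4
L[11]='q': occ=6, LF[11]=C('q')+6=11+6=17
L[12]='p': occ=4, LF[12]=C('p')+4=1+4=5
L[13]='p': occ=5, LF[13]=C('p')+5=1+5=6
L[14]='q': occ=7, LF[14]=C('q')+7=11+7=18
L[15]='p': occ=6, LF[15]=C('p')+6=1+6=7
L[16]='p': occ=7, LF[16]=C('p')+7=1+7=8
L[17]='p': occ=8, LF[17]=C('p')+8=1+8=9
L[18]='p': occ=9, LF[18]=C('p')+9=1+9=10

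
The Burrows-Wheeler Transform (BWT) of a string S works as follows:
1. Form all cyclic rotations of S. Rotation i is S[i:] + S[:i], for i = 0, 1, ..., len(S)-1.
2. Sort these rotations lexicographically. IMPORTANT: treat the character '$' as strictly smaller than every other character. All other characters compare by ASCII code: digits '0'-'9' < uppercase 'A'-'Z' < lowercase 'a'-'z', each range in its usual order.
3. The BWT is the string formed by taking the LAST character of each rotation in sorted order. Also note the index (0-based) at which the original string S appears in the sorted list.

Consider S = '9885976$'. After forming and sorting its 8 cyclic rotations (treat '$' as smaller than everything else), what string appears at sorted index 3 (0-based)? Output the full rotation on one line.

All 8 rotations (rotation i = S[i:]+S[:i]):
  rot[0] = 9885976$
  rot[1] = 885976$9
  rot[2] = 85976$98
  rot[3] = 5976$988
  rot[4] = 976$9885
  rot[5] = 76$98859
  rot[6] = 6$988597
  rot[7] = $9885976
Sorted (with $ < everything):
  sorted[0] = $9885976
  sorted[1] = 5976$988
  sorted[2] = 6$988597
  sorted[3] = 76$98859
  sorted[4] = 85976$98
  sorted[5] = 885976$9
  sorted[6] = 976$9885
  sorted[7] = 9885976$
sorted[3] = 76$98859

Answer: 76$98859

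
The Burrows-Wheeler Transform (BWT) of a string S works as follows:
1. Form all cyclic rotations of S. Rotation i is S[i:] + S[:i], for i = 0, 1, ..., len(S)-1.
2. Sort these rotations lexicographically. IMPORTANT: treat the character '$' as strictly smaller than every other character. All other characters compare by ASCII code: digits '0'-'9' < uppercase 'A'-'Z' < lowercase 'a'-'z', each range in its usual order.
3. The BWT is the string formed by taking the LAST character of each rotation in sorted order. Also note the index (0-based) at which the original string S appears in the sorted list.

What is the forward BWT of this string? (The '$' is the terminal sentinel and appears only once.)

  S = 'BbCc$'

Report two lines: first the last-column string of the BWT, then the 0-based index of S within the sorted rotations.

All 5 rotations (rotation i = S[i:]+S[:i]):
  rot[0] = BbCc$
  rot[1] = bCc$B
  rot[2] = Cc$Bb
  rot[3] = c$BbC
  rot[4] = $BbCc
Sorted (with $ < everything):
  sorted[0] = $BbCc  (last char: 'c')
  sorted[1] = BbCc$  (last char: '$')
  sorted[2] = Cc$Bb  (last char: 'b')
  sorted[3] = bCc$B  (last char: 'B')
  sorted[4] = c$BbC  (last char: 'C')
Last column: c$bBC
Original string S is at sorted index 1

Answer: c$bBC
1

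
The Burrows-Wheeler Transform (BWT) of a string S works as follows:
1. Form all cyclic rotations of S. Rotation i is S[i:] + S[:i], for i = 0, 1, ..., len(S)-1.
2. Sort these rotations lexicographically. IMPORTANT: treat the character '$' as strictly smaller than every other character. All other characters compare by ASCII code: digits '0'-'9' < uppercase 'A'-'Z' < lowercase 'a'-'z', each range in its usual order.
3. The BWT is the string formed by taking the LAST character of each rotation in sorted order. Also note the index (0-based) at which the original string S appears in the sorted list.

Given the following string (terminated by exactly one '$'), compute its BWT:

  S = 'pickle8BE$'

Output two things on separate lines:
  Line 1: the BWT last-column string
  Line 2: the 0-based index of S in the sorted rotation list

Answer: Ee8Bilpck$
9

Derivation:
All 10 rotations (rotation i = S[i:]+S[:i]):
  rot[0] = pickle8BE$
  rot[1] = ickle8BE$p
  rot[2] = ckle8BE$pi
  rot[3] = kle8BE$pic
  rot[4] = le8BE$pick
  rot[5] = e8BE$pickl
  rot[6] = 8BE$pickle
  rot[7] = BE$pickle8
  rot[8] = E$pickle8B
  rot[9] = $pickle8BE
Sorted (with $ < everything):
  sorted[0] = $pickle8BE  (last char: 'E')
  sorted[1] = 8BE$pickle  (last char: 'e')
  sorted[2] = BE$pickle8  (last char: '8')
  sorted[3] = E$pickle8B  (last char: 'B')
  sorted[4] = ckle8BE$pi  (last char: 'i')
  sorted[5] = e8BE$pickl  (last char: 'l')
  sorted[6] = ickle8BE$p  (last char: 'p')
  sorted[7] = kle8BE$pic  (last char: 'c')
  sorted[8] = le8BE$pick  (last char: 'k')
  sorted[9] = pickle8BE$  (last char: '$')
Last column: Ee8Bilpck$
Original string S is at sorted index 9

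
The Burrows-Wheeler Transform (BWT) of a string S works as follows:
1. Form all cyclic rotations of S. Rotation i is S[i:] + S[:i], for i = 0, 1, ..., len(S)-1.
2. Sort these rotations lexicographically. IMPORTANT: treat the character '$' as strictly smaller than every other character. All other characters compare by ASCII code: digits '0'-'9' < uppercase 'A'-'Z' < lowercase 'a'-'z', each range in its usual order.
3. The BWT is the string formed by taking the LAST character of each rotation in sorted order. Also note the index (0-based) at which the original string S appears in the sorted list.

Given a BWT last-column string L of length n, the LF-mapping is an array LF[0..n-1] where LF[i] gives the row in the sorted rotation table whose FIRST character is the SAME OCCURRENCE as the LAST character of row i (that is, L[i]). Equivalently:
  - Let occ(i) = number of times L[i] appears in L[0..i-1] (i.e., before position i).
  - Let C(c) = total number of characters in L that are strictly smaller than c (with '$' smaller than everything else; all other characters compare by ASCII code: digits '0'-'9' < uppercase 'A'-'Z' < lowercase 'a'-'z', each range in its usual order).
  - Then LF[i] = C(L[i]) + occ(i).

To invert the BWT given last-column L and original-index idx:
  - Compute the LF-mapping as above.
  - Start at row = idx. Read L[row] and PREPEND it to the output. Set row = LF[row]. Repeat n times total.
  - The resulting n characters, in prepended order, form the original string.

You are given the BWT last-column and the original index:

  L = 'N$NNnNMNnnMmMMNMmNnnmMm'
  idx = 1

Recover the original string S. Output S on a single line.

LF mapping: 7 0 8 9 18 10 1 11 19 20 2 14 3 4 12 5 15 13 21 22 16 6 17
Walk LF starting at row 1, prepending L[row]:
  step 1: row=1, L[1]='$', prepend. Next row=LF[1]=0
  step 2: row=0, L[0]='N', prepend. Next row=LF[0]=7
  step 3: row=7, L[7]='N', prepend. Next row=LF[7]=11
  step 4: row=11, L[11]='m', prepend. Next row=LF[11]=14
  step 5: row=14, L[14]='N', prepend. Next row=LF[14]=12
  step 6: row=12, L[12]='M', prepend. Next row=LF[12]=3
  step 7: row=3, L[3]='N', prepend. Next row=LF[3]=9
  step 8: row=9, L[9]='n', prepend. Next row=LF[9]=20
  step 9: row=20, L[20]='m', prepend. Next row=LF[20]=16
  step 10: row=16, L[16]='m', prepend. Next row=LF[16]=15
  step 11: row=15, L[15]='M', prepend. Next row=LF[15]=5
  step 12: row=5, L[5]='N', prepend. Next row=LF[5]=10
  step 13: row=10, L[10]='M', prepend. Next row=LF[10]=2
  step 14: row=2, L[2]='N', prepend. Next row=LF[2]=8
  step 15: row=8, L[8]='n', prepend. Next row=LF[8]=19
  step 16: row=19, L[19]='n', prepend. Next row=LF[19]=22
  step 17: row=22, L[22]='m', prepend. Next row=LF[22]=17
  step 18: row=17, L[17]='N', prepend. Next row=LF[17]=13
  step 19: row=13, L[13]='M', prepend. Next row=LF[13]=4
  step 20: row=4, L[4]='n', prepend. Next row=LF[4]=18
  step 21: row=18, L[18]='n', prepend. Next row=LF[18]=21
  step 22: row=21, L[21]='M', prepend. Next row=LF[21]=6
  step 23: row=6, L[6]='M', prepend. Next row=LF[6]=1
Reversed output: MMnnMNmnnNMNMmmnNMNmNN$

Answer: MMnnMNmnnNMNMmmnNMNmNN$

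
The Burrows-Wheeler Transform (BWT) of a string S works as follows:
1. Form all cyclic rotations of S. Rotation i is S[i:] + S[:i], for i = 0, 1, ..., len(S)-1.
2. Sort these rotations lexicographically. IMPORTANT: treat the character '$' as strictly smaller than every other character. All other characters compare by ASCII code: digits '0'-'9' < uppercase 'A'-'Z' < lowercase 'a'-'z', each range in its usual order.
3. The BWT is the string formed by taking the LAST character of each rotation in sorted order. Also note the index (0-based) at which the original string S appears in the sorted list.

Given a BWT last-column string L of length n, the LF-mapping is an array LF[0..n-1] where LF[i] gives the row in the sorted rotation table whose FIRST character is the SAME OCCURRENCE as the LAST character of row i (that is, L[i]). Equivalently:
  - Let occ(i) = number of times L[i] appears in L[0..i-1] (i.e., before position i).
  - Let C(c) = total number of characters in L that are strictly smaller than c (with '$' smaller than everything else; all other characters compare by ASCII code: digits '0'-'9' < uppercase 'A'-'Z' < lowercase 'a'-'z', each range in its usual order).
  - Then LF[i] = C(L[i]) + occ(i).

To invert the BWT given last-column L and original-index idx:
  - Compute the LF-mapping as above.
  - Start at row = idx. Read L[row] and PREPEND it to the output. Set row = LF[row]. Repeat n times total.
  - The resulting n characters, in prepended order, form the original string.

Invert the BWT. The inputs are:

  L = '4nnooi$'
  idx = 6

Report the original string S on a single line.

Answer: onion4$

Derivation:
LF mapping: 1 3 4 5 6 2 0
Walk LF starting at row 6, prepending L[row]:
  step 1: row=6, L[6]='$', prepend. Next row=LF[6]=0
  step 2: row=0, L[0]='4', prepend. Next row=LF[0]=1
  step 3: row=1, L[1]='n', prepend. Next row=LF[1]=3
  step 4: row=3, L[3]='o', prepend. Next row=LF[3]=5
  step 5: row=5, L[5]='i', prepend. Next row=LF[5]=2
  step 6: row=2, L[2]='n', prepend. Next row=LF[2]=4
  step 7: row=4, L[4]='o', prepend. Next row=LF[4]=6
Reversed output: onion4$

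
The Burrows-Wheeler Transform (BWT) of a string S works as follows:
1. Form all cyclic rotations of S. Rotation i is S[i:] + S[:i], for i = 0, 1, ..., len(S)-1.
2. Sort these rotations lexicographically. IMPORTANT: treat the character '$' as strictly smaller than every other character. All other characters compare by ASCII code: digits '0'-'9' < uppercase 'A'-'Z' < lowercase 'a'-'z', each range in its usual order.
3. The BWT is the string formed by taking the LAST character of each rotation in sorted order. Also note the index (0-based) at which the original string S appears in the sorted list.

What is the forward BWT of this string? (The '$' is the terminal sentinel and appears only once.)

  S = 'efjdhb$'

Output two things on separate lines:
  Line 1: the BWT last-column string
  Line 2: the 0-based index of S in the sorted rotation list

All 7 rotations (rotation i = S[i:]+S[:i]):
  rot[0] = efjdhb$
  rot[1] = fjdhb$e
  rot[2] = jdhb$ef
  rot[3] = dhb$efj
  rot[4] = hb$efjd
  rot[5] = b$efjdh
  rot[6] = $efjdhb
Sorted (with $ < everything):
  sorted[0] = $efjdhb  (last char: 'b')
  sorted[1] = b$efjdh  (last char: 'h')
  sorted[2] = dhb$efj  (last char: 'j')
  sorted[3] = efjdhb$  (last char: '$')
  sorted[4] = fjdhb$e  (last char: 'e')
  sorted[5] = hb$efjd  (last char: 'd')
  sorted[6] = jdhb$ef  (last char: 'f')
Last column: bhj$edf
Original string S is at sorted index 3

Answer: bhj$edf
3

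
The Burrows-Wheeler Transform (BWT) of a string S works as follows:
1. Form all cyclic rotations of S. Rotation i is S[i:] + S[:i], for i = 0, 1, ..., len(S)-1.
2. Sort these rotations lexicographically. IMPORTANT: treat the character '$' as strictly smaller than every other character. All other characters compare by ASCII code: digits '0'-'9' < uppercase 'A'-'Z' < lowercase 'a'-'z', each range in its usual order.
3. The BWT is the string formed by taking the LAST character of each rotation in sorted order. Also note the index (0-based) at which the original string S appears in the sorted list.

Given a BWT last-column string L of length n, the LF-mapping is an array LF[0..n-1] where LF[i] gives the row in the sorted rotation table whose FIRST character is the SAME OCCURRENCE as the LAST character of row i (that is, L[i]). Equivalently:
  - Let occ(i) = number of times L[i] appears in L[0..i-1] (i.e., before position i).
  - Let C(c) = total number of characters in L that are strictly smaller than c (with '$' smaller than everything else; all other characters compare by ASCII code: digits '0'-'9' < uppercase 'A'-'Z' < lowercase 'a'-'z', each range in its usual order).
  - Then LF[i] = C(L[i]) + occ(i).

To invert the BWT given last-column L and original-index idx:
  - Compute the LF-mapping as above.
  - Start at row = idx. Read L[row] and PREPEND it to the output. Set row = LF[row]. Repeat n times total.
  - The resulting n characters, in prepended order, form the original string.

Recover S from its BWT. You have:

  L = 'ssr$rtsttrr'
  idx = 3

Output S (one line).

LF mapping: 5 6 1 0 2 8 7 9 10 3 4
Walk LF starting at row 3, prepending L[row]:
  step 1: row=3, L[3]='$', prepend. Next row=LF[3]=0
  step 2: row=0, L[0]='s', prepend. Next row=LF[0]=5
  step 3: row=5, L[5]='t', prepend. Next row=LF[5]=8
  step 4: row=8, L[8]='t', prepend. Next row=LF[8]=10
  step 5: row=10, L[10]='r', prepend. Next row=LF[10]=4
  step 6: row=4, L[4]='r', prepend. Next row=LF[4]=2
  step 7: row=2, L[2]='r', prepend. Next row=LF[2]=1
  step 8: row=1, L[1]='s', prepend. Next row=LF[1]=6
  step 9: row=6, L[6]='s', prepend. Next row=LF[6]=7
  step 10: row=7, L[7]='t', prepend. Next row=LF[7]=9
  step 11: row=9, L[9]='r', prepend. Next row=LF[9]=3
Reversed output: rtssrrrtts$

Answer: rtssrrrtts$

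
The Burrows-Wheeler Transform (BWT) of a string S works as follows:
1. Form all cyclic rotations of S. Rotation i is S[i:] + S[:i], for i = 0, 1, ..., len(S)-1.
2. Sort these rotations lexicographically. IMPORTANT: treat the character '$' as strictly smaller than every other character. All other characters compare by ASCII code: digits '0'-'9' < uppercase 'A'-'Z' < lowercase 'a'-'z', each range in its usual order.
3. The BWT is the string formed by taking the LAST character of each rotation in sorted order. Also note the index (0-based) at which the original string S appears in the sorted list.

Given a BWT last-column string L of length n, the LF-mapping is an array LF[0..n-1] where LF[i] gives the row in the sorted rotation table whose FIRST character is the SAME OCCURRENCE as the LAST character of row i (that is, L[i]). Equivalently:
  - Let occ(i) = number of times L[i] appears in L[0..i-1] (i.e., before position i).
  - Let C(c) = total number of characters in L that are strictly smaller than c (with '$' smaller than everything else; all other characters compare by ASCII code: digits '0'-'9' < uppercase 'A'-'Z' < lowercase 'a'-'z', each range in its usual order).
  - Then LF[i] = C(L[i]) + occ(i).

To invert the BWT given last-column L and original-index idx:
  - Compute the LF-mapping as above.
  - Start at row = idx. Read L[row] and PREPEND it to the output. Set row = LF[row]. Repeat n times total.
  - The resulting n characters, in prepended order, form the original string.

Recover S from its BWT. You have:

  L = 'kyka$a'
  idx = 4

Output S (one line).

LF mapping: 3 5 4 1 0 2
Walk LF starting at row 4, prepending L[row]:
  step 1: row=4, L[4]='$', prepend. Next row=LF[4]=0
  step 2: row=0, L[0]='k', prepend. Next row=LF[0]=3
  step 3: row=3, L[3]='a', prepend. Next row=LF[3]=1
  step 4: row=1, L[1]='y', prepend. Next row=LF[1]=5
  step 5: row=5, L[5]='a', prepend. Next row=LF[5]=2
  step 6: row=2, L[2]='k', prepend. Next row=LF[2]=4
Reversed output: kayak$

Answer: kayak$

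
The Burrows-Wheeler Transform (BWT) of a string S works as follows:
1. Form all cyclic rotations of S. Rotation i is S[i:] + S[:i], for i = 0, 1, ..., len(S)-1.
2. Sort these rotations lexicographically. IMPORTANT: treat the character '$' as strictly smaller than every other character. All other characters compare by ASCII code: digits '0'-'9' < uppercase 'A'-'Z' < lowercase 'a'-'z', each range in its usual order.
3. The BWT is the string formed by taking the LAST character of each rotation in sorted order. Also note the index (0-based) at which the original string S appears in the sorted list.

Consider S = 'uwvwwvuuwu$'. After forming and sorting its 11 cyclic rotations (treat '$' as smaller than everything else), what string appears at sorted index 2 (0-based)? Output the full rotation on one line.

Answer: uuwu$uwvwwv

Derivation:
All 11 rotations (rotation i = S[i:]+S[:i]):
  rot[0] = uwvwwvuuwu$
  rot[1] = wvwwvuuwu$u
  rot[2] = vwwvuuwu$uw
  rot[3] = wwvuuwu$uwv
  rot[4] = wvuuwu$uwvw
  rot[5] = vuuwu$uwvww
  rot[6] = uuwu$uwvwwv
  rot[7] = uwu$uwvwwvu
  rot[8] = wu$uwvwwvuu
  rot[9] = u$uwvwwvuuw
  rot[10] = $uwvwwvuuwu
Sorted (with $ < everything):
  sorted[0] = $uwvwwvuuwu
  sorted[1] = u$uwvwwvuuw
  sorted[2] = uuwu$uwvwwv
  sorted[3] = uwu$uwvwwvu
  sorted[4] = uwvwwvuuwu$
  sorted[5] = vuuwu$uwvww
  sorted[6] = vwwvuuwu$uw
  sorted[7] = wu$uwvwwvuu
  sorted[8] = wvuuwu$uwvw
  sorted[9] = wvwwvuuwu$u
  sorted[10] = wwvuuwu$uwv
sorted[2] = uuwu$uwvwwv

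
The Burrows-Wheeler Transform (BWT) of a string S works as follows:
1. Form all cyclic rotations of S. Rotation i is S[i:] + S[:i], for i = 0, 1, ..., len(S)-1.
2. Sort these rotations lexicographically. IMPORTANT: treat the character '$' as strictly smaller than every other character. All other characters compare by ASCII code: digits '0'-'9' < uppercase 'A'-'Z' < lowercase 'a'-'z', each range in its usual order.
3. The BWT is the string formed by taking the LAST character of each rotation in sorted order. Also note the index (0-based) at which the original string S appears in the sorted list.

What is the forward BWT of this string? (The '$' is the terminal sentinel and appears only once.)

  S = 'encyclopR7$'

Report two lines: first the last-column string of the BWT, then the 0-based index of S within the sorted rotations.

All 11 rotations (rotation i = S[i:]+S[:i]):
  rot[0] = encyclopR7$
  rot[1] = ncyclopR7$e
  rot[2] = cyclopR7$en
  rot[3] = yclopR7$enc
  rot[4] = clopR7$ency
  rot[5] = lopR7$encyc
  rot[6] = opR7$encycl
  rot[7] = pR7$encyclo
  rot[8] = R7$encyclop
  rot[9] = 7$encyclopR
  rot[10] = $encyclopR7
Sorted (with $ < everything):
  sorted[0] = $encyclopR7  (last char: '7')
  sorted[1] = 7$encyclopR  (last char: 'R')
  sorted[2] = R7$encyclop  (last char: 'p')
  sorted[3] = clopR7$ency  (last char: 'y')
  sorted[4] = cyclopR7$en  (last char: 'n')
  sorted[5] = encyclopR7$  (last char: '$')
  sorted[6] = lopR7$encyc  (last char: 'c')
  sorted[7] = ncyclopR7$e  (last char: 'e')
  sorted[8] = opR7$encycl  (last char: 'l')
  sorted[9] = pR7$encyclo  (last char: 'o')
  sorted[10] = yclopR7$enc  (last char: 'c')
Last column: 7Rpyn$celoc
Original string S is at sorted index 5

Answer: 7Rpyn$celoc
5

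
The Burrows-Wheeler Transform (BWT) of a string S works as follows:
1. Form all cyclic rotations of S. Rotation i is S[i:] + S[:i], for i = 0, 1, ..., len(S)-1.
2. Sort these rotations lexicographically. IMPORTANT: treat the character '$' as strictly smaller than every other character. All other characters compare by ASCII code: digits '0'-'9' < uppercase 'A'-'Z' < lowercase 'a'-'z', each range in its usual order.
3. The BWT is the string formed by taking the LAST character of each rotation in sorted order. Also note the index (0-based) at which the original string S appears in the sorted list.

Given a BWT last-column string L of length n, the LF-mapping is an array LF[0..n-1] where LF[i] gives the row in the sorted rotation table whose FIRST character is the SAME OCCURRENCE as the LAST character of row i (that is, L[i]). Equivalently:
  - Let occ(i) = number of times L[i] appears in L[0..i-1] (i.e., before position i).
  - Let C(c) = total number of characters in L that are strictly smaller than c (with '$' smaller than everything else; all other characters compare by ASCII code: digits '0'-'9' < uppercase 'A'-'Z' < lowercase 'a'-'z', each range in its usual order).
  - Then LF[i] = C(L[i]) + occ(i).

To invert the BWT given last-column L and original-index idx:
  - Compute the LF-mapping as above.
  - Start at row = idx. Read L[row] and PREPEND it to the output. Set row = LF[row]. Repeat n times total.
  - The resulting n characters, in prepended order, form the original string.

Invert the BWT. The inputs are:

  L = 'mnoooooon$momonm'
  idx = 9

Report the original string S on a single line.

LF mapping: 1 5 8 9 10 11 12 13 6 0 2 14 3 15 7 4
Walk LF starting at row 9, prepending L[row]:
  step 1: row=9, L[9]='$', prepend. Next row=LF[9]=0
  step 2: row=0, L[0]='m', prepend. Next row=LF[0]=1
  step 3: row=1, L[1]='n', prepend. Next row=LF[1]=5
  step 4: row=5, L[5]='o', prepend. Next row=LF[5]=11
  step 5: row=11, L[11]='o', prepend. Next row=LF[11]=14
  step 6: row=14, L[14]='n', prepend. Next row=LF[14]=7
  step 7: row=7, L[7]='o', prepend. Next row=LF[7]=13
  step 8: row=13, L[13]='o', prepend. Next row=LF[13]=15
  step 9: row=15, L[15]='m', prepend. Next row=LF[15]=4
  step 10: row=4, L[4]='o', prepend. Next row=LF[4]=10
  step 11: row=10, L[10]='m', prepend. Next row=LF[10]=2
  step 12: row=2, L[2]='o', prepend. Next row=LF[2]=8
  step 13: row=8, L[8]='n', prepend. Next row=LF[8]=6
  step 14: row=6, L[6]='o', prepend. Next row=LF[6]=12
  step 15: row=12, L[12]='m', prepend. Next row=LF[12]=3
  step 16: row=3, L[3]='o', prepend. Next row=LF[3]=9
Reversed output: omonomomoonoonm$

Answer: omonomomoonoonm$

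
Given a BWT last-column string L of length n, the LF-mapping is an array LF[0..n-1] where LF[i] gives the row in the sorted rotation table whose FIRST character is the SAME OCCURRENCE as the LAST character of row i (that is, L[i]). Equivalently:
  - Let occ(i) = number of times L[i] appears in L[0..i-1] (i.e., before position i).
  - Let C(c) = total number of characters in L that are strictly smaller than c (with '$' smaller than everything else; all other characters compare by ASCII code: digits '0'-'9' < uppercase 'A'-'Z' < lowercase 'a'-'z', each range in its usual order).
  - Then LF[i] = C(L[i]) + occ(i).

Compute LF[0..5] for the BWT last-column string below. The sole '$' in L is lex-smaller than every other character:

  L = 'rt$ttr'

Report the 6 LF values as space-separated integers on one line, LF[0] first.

Char counts: '$':1, 'r':2, 't':3
C (first-col start): C('$')=0, C('r')=1, C('t')=3
L[0]='r': occ=0, LF[0]=C('r')+0=1+0=1
L[1]='t': occ=0, LF[1]=C('t')+0=3+0=3
L[2]='$': occ=0, LF[2]=C('$')+0=0+0=0
L[3]='t': occ=1, LF[3]=C('t')+1=3+1=4
L[4]='t': occ=2, LF[4]=C('t')+2=3+2=5
L[5]='r': occ=1, LF[5]=C('r')+1=1+1=2

Answer: 1 3 0 4 5 2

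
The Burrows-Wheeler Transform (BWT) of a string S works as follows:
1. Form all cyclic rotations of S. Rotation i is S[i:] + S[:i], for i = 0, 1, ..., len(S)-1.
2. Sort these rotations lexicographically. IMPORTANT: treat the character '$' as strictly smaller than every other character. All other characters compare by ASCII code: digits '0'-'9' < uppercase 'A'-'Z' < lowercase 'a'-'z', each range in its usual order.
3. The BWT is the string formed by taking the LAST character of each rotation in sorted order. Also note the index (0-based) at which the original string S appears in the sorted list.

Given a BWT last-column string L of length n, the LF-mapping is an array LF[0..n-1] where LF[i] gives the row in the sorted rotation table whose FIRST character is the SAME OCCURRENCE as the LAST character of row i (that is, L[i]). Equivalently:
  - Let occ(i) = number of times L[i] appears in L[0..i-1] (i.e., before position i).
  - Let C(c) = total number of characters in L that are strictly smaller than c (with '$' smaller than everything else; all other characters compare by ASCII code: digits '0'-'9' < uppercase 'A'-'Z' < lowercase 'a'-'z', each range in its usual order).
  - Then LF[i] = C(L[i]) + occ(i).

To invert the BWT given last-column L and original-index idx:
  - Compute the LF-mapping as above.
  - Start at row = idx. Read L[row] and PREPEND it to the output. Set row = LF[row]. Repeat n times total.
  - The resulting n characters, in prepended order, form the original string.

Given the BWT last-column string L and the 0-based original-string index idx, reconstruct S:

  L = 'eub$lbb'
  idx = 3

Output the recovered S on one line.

Answer: bubble$

Derivation:
LF mapping: 4 6 1 0 5 2 3
Walk LF starting at row 3, prepending L[row]:
  step 1: row=3, L[3]='$', prepend. Next row=LF[3]=0
  step 2: row=0, L[0]='e', prepend. Next row=LF[0]=4
  step 3: row=4, L[4]='l', prepend. Next row=LF[4]=5
  step 4: row=5, L[5]='b', prepend. Next row=LF[5]=2
  step 5: row=2, L[2]='b', prepend. Next row=LF[2]=1
  step 6: row=1, L[1]='u', prepend. Next row=LF[1]=6
  step 7: row=6, L[6]='b', prepend. Next row=LF[6]=3
Reversed output: bubble$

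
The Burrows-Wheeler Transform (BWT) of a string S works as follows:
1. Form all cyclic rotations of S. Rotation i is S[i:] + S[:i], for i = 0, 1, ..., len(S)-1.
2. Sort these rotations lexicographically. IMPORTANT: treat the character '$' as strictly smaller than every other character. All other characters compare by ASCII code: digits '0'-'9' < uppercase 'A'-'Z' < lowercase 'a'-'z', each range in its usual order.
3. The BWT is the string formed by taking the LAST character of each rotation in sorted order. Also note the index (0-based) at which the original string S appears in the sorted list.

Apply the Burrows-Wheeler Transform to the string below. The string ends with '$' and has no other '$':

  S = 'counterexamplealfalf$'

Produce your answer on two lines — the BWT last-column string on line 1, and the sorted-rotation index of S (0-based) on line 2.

Answer: ffex$ltrllpaaaucmenoe
4

Derivation:
All 21 rotations (rotation i = S[i:]+S[:i]):
  rot[0] = counterexamplealfalf$
  rot[1] = ounterexamplealfalf$c
  rot[2] = unterexamplealfalf$co
  rot[3] = nterexamplealfalf$cou
  rot[4] = terexamplealfalf$coun
  rot[5] = erexamplealfalf$count
  rot[6] = rexamplealfalf$counte
  rot[7] = examplealfalf$counter
  rot[8] = xamplealfalf$countere
  rot[9] = amplealfalf$counterex
  rot[10] = mplealfalf$counterexa
  rot[11] = plealfalf$counterexam
  rot[12] = lealfalf$counterexamp
  rot[13] = ealfalf$counterexampl
  rot[14] = alfalf$counterexample
  rot[15] = lfalf$counterexamplea
  rot[16] = falf$counterexampleal
  rot[17] = alf$counterexamplealf
  rot[18] = lf$counterexamplealfa
  rot[19] = f$counterexamplealfal
  rot[20] = $counterexamplealfalf
Sorted (with $ < everything):
  sorted[0] = $counterexamplealfalf  (last char: 'f')
  sorted[1] = alf$counterexamplealf  (last char: 'f')
  sorted[2] = alfalf$counterexample  (last char: 'e')
  sorted[3] = amplealfalf$counterex  (last char: 'x')
  sorted[4] = counterexamplealfalf$  (last char: '$')
  sorted[5] = ealfalf$counterexampl  (last char: 'l')
  sorted[6] = erexamplealfalf$count  (last char: 't')
  sorted[7] = examplealfalf$counter  (last char: 'r')
  sorted[8] = f$counterexamplealfal  (last char: 'l')
  sorted[9] = falf$counterexampleal  (last char: 'l')
  sorted[10] = lealfalf$counterexamp  (last char: 'p')
  sorted[11] = lf$counterexamplealfa  (last char: 'a')
  sorted[12] = lfalf$counterexamplea  (last char: 'a')
  sorted[13] = mplealfalf$counterexa  (last char: 'a')
  sorted[14] = nterexamplealfalf$cou  (last char: 'u')
  sorted[15] = ounterexamplealfalf$c  (last char: 'c')
  sorted[16] = plealfalf$counterexam  (last char: 'm')
  sorted[17] = rexamplealfalf$counte  (last char: 'e')
  sorted[18] = terexamplealfalf$coun  (last char: 'n')
  sorted[19] = unterexamplealfalf$co  (last char: 'o')
  sorted[20] = xamplealfalf$countere  (last char: 'e')
Last column: ffex$ltrllpaaaucmenoe
Original string S is at sorted index 4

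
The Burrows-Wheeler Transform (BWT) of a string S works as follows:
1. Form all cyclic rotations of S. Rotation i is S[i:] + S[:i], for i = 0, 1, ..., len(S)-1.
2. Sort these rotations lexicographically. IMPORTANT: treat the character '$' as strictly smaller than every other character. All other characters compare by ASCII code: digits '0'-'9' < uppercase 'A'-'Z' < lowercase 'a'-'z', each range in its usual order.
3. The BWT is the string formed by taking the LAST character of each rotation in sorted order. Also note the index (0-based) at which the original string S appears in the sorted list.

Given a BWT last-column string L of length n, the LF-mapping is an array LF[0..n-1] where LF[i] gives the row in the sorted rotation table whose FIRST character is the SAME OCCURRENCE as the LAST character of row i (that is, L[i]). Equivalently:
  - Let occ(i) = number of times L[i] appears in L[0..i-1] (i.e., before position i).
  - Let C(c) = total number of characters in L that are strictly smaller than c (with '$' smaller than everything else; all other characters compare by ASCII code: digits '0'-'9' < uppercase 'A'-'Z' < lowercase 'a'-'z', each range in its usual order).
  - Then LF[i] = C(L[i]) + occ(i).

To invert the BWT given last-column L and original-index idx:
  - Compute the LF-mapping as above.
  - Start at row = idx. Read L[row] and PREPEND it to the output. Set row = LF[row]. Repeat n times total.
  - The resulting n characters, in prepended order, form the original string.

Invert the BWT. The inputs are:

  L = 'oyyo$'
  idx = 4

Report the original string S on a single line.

Answer: yoyo$

Derivation:
LF mapping: 1 3 4 2 0
Walk LF starting at row 4, prepending L[row]:
  step 1: row=4, L[4]='$', prepend. Next row=LF[4]=0
  step 2: row=0, L[0]='o', prepend. Next row=LF[0]=1
  step 3: row=1, L[1]='y', prepend. Next row=LF[1]=3
  step 4: row=3, L[3]='o', prepend. Next row=LF[3]=2
  step 5: row=2, L[2]='y', prepend. Next row=LF[2]=4
Reversed output: yoyo$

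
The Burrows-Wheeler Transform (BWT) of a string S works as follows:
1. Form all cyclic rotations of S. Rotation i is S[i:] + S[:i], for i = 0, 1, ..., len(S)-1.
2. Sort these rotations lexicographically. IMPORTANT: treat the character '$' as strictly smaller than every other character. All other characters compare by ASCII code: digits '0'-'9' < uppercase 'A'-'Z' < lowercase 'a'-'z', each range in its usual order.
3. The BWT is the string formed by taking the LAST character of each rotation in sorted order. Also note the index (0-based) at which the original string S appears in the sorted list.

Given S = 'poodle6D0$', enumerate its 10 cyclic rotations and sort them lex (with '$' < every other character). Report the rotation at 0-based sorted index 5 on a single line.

All 10 rotations (rotation i = S[i:]+S[:i]):
  rot[0] = poodle6D0$
  rot[1] = oodle6D0$p
  rot[2] = odle6D0$po
  rot[3] = dle6D0$poo
  rot[4] = le6D0$pood
  rot[5] = e6D0$poodl
  rot[6] = 6D0$poodle
  rot[7] = D0$poodle6
  rot[8] = 0$poodle6D
  rot[9] = $poodle6D0
Sorted (with $ < everything):
  sorted[0] = $poodle6D0
  sorted[1] = 0$poodle6D
  sorted[2] = 6D0$poodle
  sorted[3] = D0$poodle6
  sorted[4] = dle6D0$poo
  sorted[5] = e6D0$poodl
  sorted[6] = le6D0$pood
  sorted[7] = odle6D0$po
  sorted[8] = oodle6D0$p
  sorted[9] = poodle6D0$
sorted[5] = e6D0$poodl

Answer: e6D0$poodl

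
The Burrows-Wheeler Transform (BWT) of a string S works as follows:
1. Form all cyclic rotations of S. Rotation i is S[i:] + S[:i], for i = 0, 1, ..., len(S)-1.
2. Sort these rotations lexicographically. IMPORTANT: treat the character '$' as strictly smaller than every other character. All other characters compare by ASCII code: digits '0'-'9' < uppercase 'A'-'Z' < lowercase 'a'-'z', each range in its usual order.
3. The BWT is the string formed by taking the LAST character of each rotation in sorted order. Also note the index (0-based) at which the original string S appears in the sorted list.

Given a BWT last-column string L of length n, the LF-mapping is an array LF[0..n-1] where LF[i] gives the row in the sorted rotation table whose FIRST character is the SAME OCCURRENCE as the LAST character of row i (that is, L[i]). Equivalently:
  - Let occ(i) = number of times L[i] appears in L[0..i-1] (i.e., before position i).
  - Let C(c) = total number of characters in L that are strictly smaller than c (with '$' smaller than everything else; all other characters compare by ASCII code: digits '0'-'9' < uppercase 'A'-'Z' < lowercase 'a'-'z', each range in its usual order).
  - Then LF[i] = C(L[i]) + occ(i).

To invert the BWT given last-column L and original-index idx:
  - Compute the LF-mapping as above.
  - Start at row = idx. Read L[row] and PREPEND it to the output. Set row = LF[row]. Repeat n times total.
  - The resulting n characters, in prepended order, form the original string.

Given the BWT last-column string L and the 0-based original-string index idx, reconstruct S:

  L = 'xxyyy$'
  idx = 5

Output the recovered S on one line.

LF mapping: 1 2 3 4 5 0
Walk LF starting at row 5, prepending L[row]:
  step 1: row=5, L[5]='$', prepend. Next row=LF[5]=0
  step 2: row=0, L[0]='x', prepend. Next row=LF[0]=1
  step 3: row=1, L[1]='x', prepend. Next row=LF[1]=2
  step 4: row=2, L[2]='y', prepend. Next row=LF[2]=3
  step 5: row=3, L[3]='y', prepend. Next row=LF[3]=4
  step 6: row=4, L[4]='y', prepend. Next row=LF[4]=5
Reversed output: yyyxx$

Answer: yyyxx$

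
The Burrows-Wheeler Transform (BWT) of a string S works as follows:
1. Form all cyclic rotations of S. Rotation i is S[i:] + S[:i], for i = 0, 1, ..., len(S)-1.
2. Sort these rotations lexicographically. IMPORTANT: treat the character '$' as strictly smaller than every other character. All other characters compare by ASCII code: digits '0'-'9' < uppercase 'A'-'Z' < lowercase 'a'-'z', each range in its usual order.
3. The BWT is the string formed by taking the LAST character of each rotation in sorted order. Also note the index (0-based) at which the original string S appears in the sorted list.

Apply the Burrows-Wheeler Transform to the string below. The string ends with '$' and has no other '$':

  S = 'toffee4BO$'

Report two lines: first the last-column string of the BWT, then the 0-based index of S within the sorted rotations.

All 10 rotations (rotation i = S[i:]+S[:i]):
  rot[0] = toffee4BO$
  rot[1] = offee4BO$t
  rot[2] = ffee4BO$to
  rot[3] = fee4BO$tof
  rot[4] = ee4BO$toff
  rot[5] = e4BO$toffe
  rot[6] = 4BO$toffee
  rot[7] = BO$toffee4
  rot[8] = O$toffee4B
  rot[9] = $toffee4BO
Sorted (with $ < everything):
  sorted[0] = $toffee4BO  (last char: 'O')
  sorted[1] = 4BO$toffee  (last char: 'e')
  sorted[2] = BO$toffee4  (last char: '4')
  sorted[3] = O$toffee4B  (last char: 'B')
  sorted[4] = e4BO$toffe  (last char: 'e')
  sorted[5] = ee4BO$toff  (last char: 'f')
  sorted[6] = fee4BO$tof  (last char: 'f')
  sorted[7] = ffee4BO$to  (last char: 'o')
  sorted[8] = offee4BO$t  (last char: 't')
  sorted[9] = toffee4BO$  (last char: '$')
Last column: Oe4Beffot$
Original string S is at sorted index 9

Answer: Oe4Beffot$
9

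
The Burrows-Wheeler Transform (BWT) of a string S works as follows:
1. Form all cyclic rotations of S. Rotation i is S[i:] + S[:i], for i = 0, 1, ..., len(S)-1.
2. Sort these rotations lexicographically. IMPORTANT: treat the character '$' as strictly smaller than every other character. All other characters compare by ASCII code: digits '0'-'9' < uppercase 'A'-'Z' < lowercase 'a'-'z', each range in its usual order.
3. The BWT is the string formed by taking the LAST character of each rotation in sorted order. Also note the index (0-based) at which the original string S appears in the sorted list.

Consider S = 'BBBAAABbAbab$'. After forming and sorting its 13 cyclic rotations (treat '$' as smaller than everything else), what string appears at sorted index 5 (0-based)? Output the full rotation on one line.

All 13 rotations (rotation i = S[i:]+S[:i]):
  rot[0] = BBBAAABbAbab$
  rot[1] = BBAAABbAbab$B
  rot[2] = BAAABbAbab$BB
  rot[3] = AAABbAbab$BBB
  rot[4] = AABbAbab$BBBA
  rot[5] = ABbAbab$BBBAA
  rot[6] = BbAbab$BBBAAA
  rot[7] = bAbab$BBBAAAB
  rot[8] = Abab$BBBAAABb
  rot[9] = bab$BBBAAABbA
  rot[10] = ab$BBBAAABbAb
  rot[11] = b$BBBAAABbAba
  rot[12] = $BBBAAABbAbab
Sorted (with $ < everything):
  sorted[0] = $BBBAAABbAbab
  sorted[1] = AAABbAbab$BBB
  sorted[2] = AABbAbab$BBBA
  sorted[3] = ABbAbab$BBBAA
  sorted[4] = Abab$BBBAAABb
  sorted[5] = BAAABbAbab$BB
  sorted[6] = BBAAABbAbab$B
  sorted[7] = BBBAAABbAbab$
  sorted[8] = BbAbab$BBBAAA
  sorted[9] = ab$BBBAAABbAb
  sorted[10] = b$BBBAAABbAba
  sorted[11] = bAbab$BBBAAAB
  sorted[12] = bab$BBBAAABbA
sorted[5] = BAAABbAbab$BB

Answer: BAAABbAbab$BB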